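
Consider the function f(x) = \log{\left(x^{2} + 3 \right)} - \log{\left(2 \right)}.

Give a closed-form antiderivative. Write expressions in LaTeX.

An antiderivative is F(x) = x \log{\left(\frac{x^{2}}{2} + \frac{3}{2} \right)} - 2 x + 2 \sqrt{3} \operatorname{atan}{\left(\frac{\sqrt{3} x}{3} \right)}.

For F(x) to be correct the identity F'(x) - f(x) = 0 must hold.
Check: d/dx[x \log{\left(\frac{x^{2}}{2} + \frac{3}{2} \right)} - 2 x + 2 \sqrt{3} \operatorname{atan}{\left(\frac{\sqrt{3} x}{3} \right)}] = \log{\left(x^{2} + 3 \right)} - \log{\left(2 \right)} = f(x).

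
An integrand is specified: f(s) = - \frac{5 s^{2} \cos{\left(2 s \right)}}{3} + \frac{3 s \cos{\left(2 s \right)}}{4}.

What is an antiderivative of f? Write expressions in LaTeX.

Integrate term by term and add the pieces.
Check: d/ds[- \frac{40 s^{2} \sin{\left(2 s \right)} - 18 s \sin{\left(2 s \right)} + 40 s \cos{\left(2 s \right)} - 20 \sin{\left(2 s \right)} - 9 \cos{\left(2 s \right)}}{48}] = - \frac{5 s^{2} \cos{\left(2 s \right)}}{3} + \frac{3 s \cos{\left(2 s \right)}}{4} = f(s).

An antiderivative is F(s) = - \frac{40 s^{2} \sin{\left(2 s \right)} - 18 s \sin{\left(2 s \right)} + 40 s \cos{\left(2 s \right)} - 20 \sin{\left(2 s \right)} - 9 \cos{\left(2 s \right)}}{48}.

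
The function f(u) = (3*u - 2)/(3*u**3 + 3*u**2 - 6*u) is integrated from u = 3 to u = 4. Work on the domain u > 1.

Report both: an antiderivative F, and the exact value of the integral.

Antiderivative: F(u) = log(u)/3 + log(u - 1)/9 - 4*log(u + 2)/9; value = -4*log(6)/9 - 2*log(3)/9 - log(2)/9 + log(4)/3 + 4*log(5)/9

Factor the denominator (3*u*(u - 1)*(u + 2)) and decompose: f = -4/(9*(u + 2)) + 1/(9*(u - 1)) + 1/(3*u); each piece integrates to a log, atan, or power term.
F(u) = log(u)/3 + log(u - 1)/9 - 4*log(u + 2)/9 is an antiderivative of f.
Check: d/du[log(u)/3 + log(u - 1)/9 - 4*log(u + 2)/9] = (3*u - 2)/(3*u**3 + 3*u**2 - 6*u) = f(u).
F(4) = -4*log(6)/9 + log(3)/9 + log(4)/3; F(3) = -4*log(5)/9 + log(2)/9 + log(3)/3.
Integral = F(4) - F(3) = -4*log(6)/9 - 2*log(3)/9 - log(2)/9 + log(4)/3 + 4*log(5)/9.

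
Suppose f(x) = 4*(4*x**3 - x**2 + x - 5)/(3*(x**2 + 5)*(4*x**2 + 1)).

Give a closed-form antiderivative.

Any candidate F(x) must reproduce f(x) exactly when differentiated.
Check: d/dx[2*log(x**2 + 5)/3 - 2*atan(2*x)/3] = (16*x**3 - 4*x**2 + 4*x - 20)/(12*x**4 + 63*x**2 + 15), which equals f(x).

An antiderivative is F(x) = 2*log(x**2 + 5)/3 - 2*atan(2*x)/3.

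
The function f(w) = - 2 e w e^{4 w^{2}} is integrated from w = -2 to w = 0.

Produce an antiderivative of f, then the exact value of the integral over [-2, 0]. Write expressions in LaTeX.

f matches the chain-rule pattern g'(h)*h' with inner function h(w) = 4 w^{2} + 1; substituting u = h(w) collapses the integral.
F(w) = - \frac{e^{4 w^{2} + 1}}{4} is an antiderivative of f.
Check: d/dw[- \frac{e^{4 w^{2} + 1}}{4}] = - 2 e w e^{4 w^{2}} = f(w).
F(0) = - \frac{e}{4}; F(-2) = - \frac{e^{17}}{4}.
Integral = F(0) - F(-2) = - \frac{e}{4} + \frac{e^{17}}{4}.

Antiderivative: F(w) = - \frac{e^{4 w^{2} + 1}}{4}; value = - \frac{e}{4} + \frac{e^{17}}{4}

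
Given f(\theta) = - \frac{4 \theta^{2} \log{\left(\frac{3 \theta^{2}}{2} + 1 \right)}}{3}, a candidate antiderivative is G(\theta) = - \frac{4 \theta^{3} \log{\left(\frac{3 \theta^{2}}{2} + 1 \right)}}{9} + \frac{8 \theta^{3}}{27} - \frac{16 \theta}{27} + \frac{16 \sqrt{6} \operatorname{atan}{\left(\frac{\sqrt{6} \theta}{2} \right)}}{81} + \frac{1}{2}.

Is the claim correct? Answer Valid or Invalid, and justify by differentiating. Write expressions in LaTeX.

d/d\theta[G] = - \frac{4 \theta^{2} \log{\left(\frac{3 \theta^{2}}{2} + 1 \right)}}{3}
This equals f(\theta) exactly, so the claim holds.

Valid: G'(\theta) = f(\theta).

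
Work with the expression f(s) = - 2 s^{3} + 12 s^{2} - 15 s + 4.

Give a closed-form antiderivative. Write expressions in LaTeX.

The integrand splits into summands that can be handled one at a time.
Check: d/ds[- \frac{s^{4} - 8 s^{3} + 15 s^{2} - 8 s + 5}{2}] = - 2 s^{3} + 12 s^{2} - 15 s + 4 = f(s).

An antiderivative is F(s) = - \frac{s^{4} - 8 s^{3} + 15 s^{2} - 8 s + 5}{2}.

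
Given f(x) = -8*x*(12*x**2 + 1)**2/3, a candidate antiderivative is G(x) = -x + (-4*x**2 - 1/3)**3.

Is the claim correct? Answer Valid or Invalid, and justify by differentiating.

d/dx[G] = -384*x**5 - 64*x**3 - 8*x/3 - 1
d/dx[G] - f(x) = -1 != 0.

Invalid: d/dx[G] - f = -1, which is not 0.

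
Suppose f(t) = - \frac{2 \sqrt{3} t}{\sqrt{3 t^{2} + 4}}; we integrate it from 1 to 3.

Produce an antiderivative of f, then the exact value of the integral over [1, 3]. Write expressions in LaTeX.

Antiderivative: F(t) = - \frac{2 \sqrt{3} \sqrt{3 t^{2} + 4}}{3}; value = - \frac{2 \sqrt{93}}{3} + \frac{2 \sqrt{21}}{3}

f matches the chain-rule pattern g'(h)*h' with inner function h(t) = t^{2} + \frac{4}{3}; substituting u = h(t) collapses the integral.
F(t) = - \frac{2 \sqrt{3} \sqrt{3 t^{2} + 4}}{3} is an antiderivative of f.
Check: d/dt[- \frac{2 \sqrt{3} \sqrt{3 t^{2} + 4}}{3}] = - \frac{2 \sqrt{3} t}{\sqrt{3 t^{2} + 4}} = f(t).
F(3) = - \frac{2 \sqrt{93}}{3}; F(1) = - \frac{2 \sqrt{21}}{3}.
Integral = F(3) - F(1) = - \frac{2 \sqrt{93}}{3} + \frac{2 \sqrt{21}}{3}.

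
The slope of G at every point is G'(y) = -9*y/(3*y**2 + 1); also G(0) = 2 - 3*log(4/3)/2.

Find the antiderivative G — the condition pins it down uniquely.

G(y) = (4 - 3*log(4*y**2 + 4/3))/2

The substitution u = 4*y**2 + 4/3 works: G'(y) is exactly (dG/du)*(du/dy) for that inner function.
A general antiderivative is -3*log(4*y**2 + 4/3)/2 + C.
The condition gives C = 2 - 3*log(4/3)/2 - (-3*log(4/3)/2) = 2.
So G(y) = (4 - 3*log(4*y**2 + 4/3))/2.
Check: d/dy[(4 - 3*log(4*y**2 + 4/3))/2] = -9*y/(3*y**2 + 1) = G'(y).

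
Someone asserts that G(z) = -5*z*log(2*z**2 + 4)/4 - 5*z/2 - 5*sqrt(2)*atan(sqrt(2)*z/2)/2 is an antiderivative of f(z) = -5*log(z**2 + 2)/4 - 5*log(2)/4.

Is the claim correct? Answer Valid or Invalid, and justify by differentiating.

Invalid: d/dz[G] - f = -5, which is not 0.

d/dz[G] = -5*log(z**2 + 2)/4 - 5 - 5*log(2)/4
d/dz[G] - f(z) = -5 != 0.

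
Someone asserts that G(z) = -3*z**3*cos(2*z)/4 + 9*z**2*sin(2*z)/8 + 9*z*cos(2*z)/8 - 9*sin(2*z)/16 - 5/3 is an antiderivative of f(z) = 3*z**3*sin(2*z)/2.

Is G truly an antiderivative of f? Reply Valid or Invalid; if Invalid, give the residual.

Valid. The derivative of G reproduces f.

d/dz[G] = 3*z**3*sin(2*z)/2
This equals f(z) exactly, so the claim holds.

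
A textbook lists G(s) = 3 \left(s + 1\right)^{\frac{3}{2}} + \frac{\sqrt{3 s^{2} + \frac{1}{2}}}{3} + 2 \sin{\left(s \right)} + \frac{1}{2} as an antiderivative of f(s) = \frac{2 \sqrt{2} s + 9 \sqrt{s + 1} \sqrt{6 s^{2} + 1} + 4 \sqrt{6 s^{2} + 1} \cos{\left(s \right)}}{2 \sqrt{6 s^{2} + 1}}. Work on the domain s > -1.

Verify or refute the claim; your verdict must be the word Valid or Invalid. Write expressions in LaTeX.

d/ds[G] = \frac{2 \sqrt{2} s + 9 \sqrt{s + 1} \sqrt{6 s^{2} + 1} + 4 \sqrt{6 s^{2} + 1} \cos{\left(s \right)}}{2 \sqrt{6 s^{2} + 1}}
This equals f(s) exactly, so the claim holds.

Valid - differentiating G returns exactly f.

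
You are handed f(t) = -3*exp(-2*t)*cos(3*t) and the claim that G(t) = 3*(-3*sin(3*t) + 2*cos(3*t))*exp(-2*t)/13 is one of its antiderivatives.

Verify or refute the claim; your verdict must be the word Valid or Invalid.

Valid. The derivative of G reproduces f.

d/dt[G] = -3*exp(-2*t)*cos(3*t)
This equals f(t) exactly, so the claim holds.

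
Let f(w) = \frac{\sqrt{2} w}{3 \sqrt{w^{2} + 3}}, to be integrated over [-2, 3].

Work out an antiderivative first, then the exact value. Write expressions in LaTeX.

The substitution u = 2 w^{2} + 6 works: f is exactly (dF/du)*(du/dw) for that inner function.
F(w) = \frac{\sqrt{2} \sqrt{w^{2} + 3}}{3} is an antiderivative of f.
Check: d/dw[\frac{\sqrt{2} \sqrt{w^{2} + 3}}{3}] = \frac{\sqrt{2} w}{3 \sqrt{w^{2} + 3}} = f(w).
F(3) = \frac{2 \sqrt{6}}{3}; F(-2) = \frac{\sqrt{14}}{3}.
Integral = F(3) - F(-2) = - \frac{\sqrt{14}}{3} + \frac{2 \sqrt{6}}{3}.

Antiderivative: F(w) = \frac{\sqrt{2} \sqrt{w^{2} + 3}}{3}; value = - \frac{\sqrt{14}}{3} + \frac{2 \sqrt{6}}{3}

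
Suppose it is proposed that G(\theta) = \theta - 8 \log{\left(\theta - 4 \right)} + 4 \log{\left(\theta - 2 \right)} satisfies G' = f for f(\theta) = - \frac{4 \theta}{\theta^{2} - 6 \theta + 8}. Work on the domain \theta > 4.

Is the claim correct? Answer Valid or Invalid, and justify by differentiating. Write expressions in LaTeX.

d/d\theta[G] = \frac{\theta^{2} - 10 \theta + 8}{\theta^{2} - 6 \theta + 8}
d/d\theta[G] - f(\theta) = 1 != 0.

Invalid: d/d\theta[G] - f = 1, which is not 0.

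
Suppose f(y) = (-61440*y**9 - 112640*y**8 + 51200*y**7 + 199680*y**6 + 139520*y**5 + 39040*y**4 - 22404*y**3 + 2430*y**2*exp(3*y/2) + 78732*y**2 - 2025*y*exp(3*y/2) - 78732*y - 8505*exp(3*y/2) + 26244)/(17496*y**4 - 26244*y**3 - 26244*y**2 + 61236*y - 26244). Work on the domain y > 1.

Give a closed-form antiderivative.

An antiderivative is F(y) = -(2560*y**8 + 5120*y**7 + 3840*y**6 + 1280*y**5 + 160*y**4 + 6561*y**2*log(2*y + 3) - 13122*y*log(2*y + 3) - 405*exp(3*y/2) + 6561*log(2*y + 3))/(4374*(y - 1)**2).

Any candidate F(y) must reproduce f(y) exactly when differentiated.
Check: d/dy[-(2560*y**8 + 5120*y**7 + 3840*y**6 + 1280*y**5 + 160*y**4 + 6561*y**2*log(2*y + 3) - 13122*y*log(2*y + 3) - 405*exp(3*y/2) + 6561*log(2*y + 3))/(4374*(y - 1)**2)] = (-61440*y**9 - 112640*y**8 + 51200*y**7 + 199680*y**6 + 139520*y**5 + 39040*y**4 - 22404*y**3 + 2430*y**2*exp(3*y/2) + 78732*y**2 - 2025*y*exp(3*y/2) - 78732*y - 8505*exp(3*y/2) + 26244)/(17496*y**4 - 26244*y**3 - 26244*y**2 + 61236*y - 26244) = f(y).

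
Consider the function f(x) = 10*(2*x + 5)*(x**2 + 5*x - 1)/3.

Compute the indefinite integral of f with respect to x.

F(x) = 5*x**4/3 + 50*x**3/3 + 115*x**2/3 - 50*x/3 + C

The substitution u = -x**2 - 5*x + 1 works: f is exactly (dF/du)*(du/dx) for that inner function.
Check: d/dx[5*x**4/3 + 50*x**3/3 + 115*x**2/3 - 50*x/3] = 20*x**3/3 + 50*x**2 + 230*x/3 - 50/3, which equals f(x).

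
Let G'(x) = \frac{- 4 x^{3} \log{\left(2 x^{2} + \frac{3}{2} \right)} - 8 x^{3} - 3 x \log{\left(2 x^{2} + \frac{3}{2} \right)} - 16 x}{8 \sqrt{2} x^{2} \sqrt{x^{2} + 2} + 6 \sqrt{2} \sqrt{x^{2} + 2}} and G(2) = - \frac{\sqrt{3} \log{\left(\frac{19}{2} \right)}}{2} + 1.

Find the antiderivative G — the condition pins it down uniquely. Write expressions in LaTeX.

G(x) = - \frac{\sqrt{2} \sqrt{x^{2} + 2} \log{\left(2 x^{2} + \frac{3}{2} \right)} - 4}{4}

Recognize the product-rule pattern: G'(x) = u'v + uv' with u = - \frac{\sqrt{\frac{x^{2}}{2} + 1}}{2}, v = \log{\left(2 x^{2} + \frac{3}{2} \right)}, so integration by parts undoes it.
A general antiderivative is - \frac{\sqrt{\frac{x^{2}}{2} + 1} \log{\left(2 x^{2} + \frac{3}{2} \right)}}{2} + C.
The condition gives C = - \frac{\sqrt{3} \log{\left(\frac{19}{2} \right)}}{2} + 1 - (- \frac{\sqrt{3} \log{\left(\frac{19}{2} \right)}}{2}) = 1.
So G(x) = - \frac{\sqrt{2} \sqrt{x^{2} + 2} \log{\left(2 x^{2} + \frac{3}{2} \right)} - 4}{4}.
Check: d/dx[- \frac{\sqrt{2} \sqrt{x^{2} + 2} \log{\left(2 x^{2} + \frac{3}{2} \right)} - 4}{4}] = \frac{- 4 \sqrt{2} x^{3} \log{\left(2 x^{2} + \frac{3}{2} \right)} - 8 \sqrt{2} x^{3} - 3 \sqrt{2} x \log{\left(2 x^{2} + \frac{3}{2} \right)} - 16 \sqrt{2} x}{16 x^{2} \sqrt{x^{2} + 2} + 12 \sqrt{x^{2} + 2}}, which equals G'(x).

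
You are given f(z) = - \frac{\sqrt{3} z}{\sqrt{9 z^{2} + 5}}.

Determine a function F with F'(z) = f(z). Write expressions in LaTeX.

The substitution u = 3 z^{2} + \frac{5}{3} works: f is exactly (dF/du)*(du/dz) for that inner function.
Check: d/dz[- \frac{\sqrt{3} \sqrt{9 z^{2} + 5}}{9}] = - \frac{\sqrt{3} z}{\sqrt{9 z^{2} + 5}} = f(z).

An antiderivative is F(z) = - \frac{\sqrt{3} \sqrt{9 z^{2} + 5}}{9}.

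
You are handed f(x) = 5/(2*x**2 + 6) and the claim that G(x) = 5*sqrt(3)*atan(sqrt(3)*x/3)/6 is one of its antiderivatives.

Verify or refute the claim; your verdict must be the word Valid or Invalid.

Valid: G'(x) = f(x).

d/dx[G] = 5/(2*x**2 + 6)
This equals f(x) exactly, so the claim holds.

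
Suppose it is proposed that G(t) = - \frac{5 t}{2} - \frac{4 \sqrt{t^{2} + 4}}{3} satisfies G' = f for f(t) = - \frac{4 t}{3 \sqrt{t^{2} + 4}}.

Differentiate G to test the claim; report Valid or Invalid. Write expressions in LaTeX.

Invalid: d/dt[G] - f = - \frac{5}{2}, which is not 0.

d/dt[G] = \frac{- 8 t - 15 \sqrt{t^{2} + 4}}{6 \sqrt{t^{2} + 4}}
d/dt[G] - f(t) = - \frac{5}{2} != 0.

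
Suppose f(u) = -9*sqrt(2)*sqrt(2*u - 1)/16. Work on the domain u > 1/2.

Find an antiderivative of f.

An antiderivative is F(u) = -3*sqrt(2)*(2*u - 1)**(3/2)/16.

Whatever form F(u) takes, F'(u) = f(u) is non-negotiable.
Check: d/du[-3*sqrt(2)*(2*u - 1)**(3/2)/16] = -9*sqrt(2)*sqrt(2*u - 1)/16 = f(u).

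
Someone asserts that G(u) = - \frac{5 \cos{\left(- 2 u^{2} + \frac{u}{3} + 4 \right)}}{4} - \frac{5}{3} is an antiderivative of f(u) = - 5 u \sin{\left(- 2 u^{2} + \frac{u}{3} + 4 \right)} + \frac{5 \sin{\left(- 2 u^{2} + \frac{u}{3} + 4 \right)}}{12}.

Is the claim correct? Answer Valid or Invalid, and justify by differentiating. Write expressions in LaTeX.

Valid: G'(u) = f(u).

d/du[G] = - 5 u \sin{\left(- 2 u^{2} + \frac{u}{3} + 4 \right)} + \frac{5 \sin{\left(- 2 u^{2} + \frac{u}{3} + 4 \right)}}{12}
This equals f(u) exactly, so the claim holds.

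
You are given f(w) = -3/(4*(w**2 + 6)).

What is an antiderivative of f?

An antiderivative is F(w) = -sqrt(6)*atan(sqrt(6)*w/6)/8.

Check any antiderivative F(w) by computing F'(w) and comparing it with f(w).
Check: d/dw[-sqrt(6)*atan(sqrt(6)*w/6)/8] = -3/(4*w**2 + 24), which equals f(w).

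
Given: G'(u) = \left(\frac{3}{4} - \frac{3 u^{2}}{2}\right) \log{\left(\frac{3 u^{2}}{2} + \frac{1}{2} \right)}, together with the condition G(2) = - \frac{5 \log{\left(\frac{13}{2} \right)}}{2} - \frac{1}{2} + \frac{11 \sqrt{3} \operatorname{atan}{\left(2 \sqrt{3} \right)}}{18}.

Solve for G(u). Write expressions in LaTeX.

The proposed G(u) is checked by its d/du: the result must match the given G'(u).
A general antiderivative is \frac{u^{3}}{3} - \frac{11 u}{6} + \left(- \frac{u^{3}}{2} + \frac{3 u}{4}\right) \log{\left(\frac{3 u^{2}}{2} + \frac{1}{2} \right)} + \frac{11 \sqrt{3} \operatorname{atan}{\left(\sqrt{3} u \right)}}{18} + C.
The condition gives C = - \frac{5 \log{\left(\frac{13}{2} \right)}}{2} - \frac{1}{2} + \frac{11 \sqrt{3} \operatorname{atan}{\left(2 \sqrt{3} \right)}}{18} - (- \frac{5 \log{\left(\frac{13}{2} \right)}}{2} - 1 + \frac{11 \sqrt{3} \operatorname{atan}{\left(2 \sqrt{3} \right)}}{18}) = \frac{1}{2}.
So G(u) = - \frac{18 u^{3} \log{\left(\frac{3 u^{2}}{2} + \frac{1}{2} \right)} - 12 u^{3} - 27 u \log{\left(\frac{3 u^{2}}{2} + \frac{1}{2} \right)} + 66 u - 22 \sqrt{3} \operatorname{atan}{\left(\sqrt{3} u \right)} - 18}{36}.
Check: d/du[- \frac{18 u^{3} \log{\left(\frac{3 u^{2}}{2} + \frac{1}{2} \right)} - 12 u^{3} - 27 u \log{\left(\frac{3 u^{2}}{2} + \frac{1}{2} \right)} + 66 u - 22 \sqrt{3} \operatorname{atan}{\left(\sqrt{3} u \right)} - 18}{36}] = - \frac{3 u^{2} \log{\left(3 u^{2} + 1 \right)}}{2} + \frac{3 u^{2} \log{\left(2 \right)}}{2} + \frac{3 \log{\left(3 u^{2} + 1 \right)}}{4} - \frac{3 \log{\left(2 \right)}}{4}, which equals G'(u).

G(u) = - \frac{18 u^{3} \log{\left(\frac{3 u^{2}}{2} + \frac{1}{2} \right)} - 12 u^{3} - 27 u \log{\left(\frac{3 u^{2}}{2} + \frac{1}{2} \right)} + 66 u - 22 \sqrt{3} \operatorname{atan}{\left(\sqrt{3} u \right)} - 18}{36}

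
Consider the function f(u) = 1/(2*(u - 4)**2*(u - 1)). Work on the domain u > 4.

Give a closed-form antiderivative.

Factor the denominator (2*(u - 4)**2*(u - 1)) and decompose: f = 1/(18*(u - 1)) - 1/(18*(u - 4)) + 1/(6*(u - 4)**2); each piece integrates to a log, atan, or power term.
Check: d/du[(-u*log(u - 4) + u*log(u - 1) + 4*log(u - 4) - 4*log(u - 1) - 3)/(18*(u - 4))] = 1/(2*u**3 - 18*u**2 + 48*u - 32), which equals f(u).

An antiderivative is F(u) = (-u*log(u - 4) + u*log(u - 1) + 4*log(u - 4) - 4*log(u - 1) - 3)/(18*(u - 4)).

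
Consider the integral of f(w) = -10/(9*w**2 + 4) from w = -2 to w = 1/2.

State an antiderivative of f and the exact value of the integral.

Antiderivative: F(w) = -5*atan(3*w/2)/3; value = -5*atan(3)/3 - 5*atan(3/4)/3

Since d/dw undoes antidifferentiation here, F'(w) = f(w) is required of F(w).
F(w) = -5*atan(3*w/2)/3 is an antiderivative of f.
Check: d/dw[-5*atan(3*w/2)/3] = -10/(9*w**2 + 4) = f(w).
F(1/2) = -5*atan(3/4)/3; F(-2) = 5*atan(3)/3.
Integral = F(1/2) - F(-2) = -5*atan(3)/3 - 5*atan(3/4)/3.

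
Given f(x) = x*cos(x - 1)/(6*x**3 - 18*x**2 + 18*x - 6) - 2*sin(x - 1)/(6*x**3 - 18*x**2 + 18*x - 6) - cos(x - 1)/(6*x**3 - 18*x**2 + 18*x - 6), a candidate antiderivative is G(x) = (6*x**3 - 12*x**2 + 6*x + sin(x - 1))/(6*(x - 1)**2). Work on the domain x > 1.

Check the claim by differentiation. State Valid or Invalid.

d/dx[G] = (6*x**3 - 18*x**2 + x*cos(x - 1) + 18*x - 2*sin(x - 1) - cos(x - 1) - 6)/(6*x**3 - 18*x**2 + 18*x - 6)
d/dx[G] - f(x) = 1 != 0.

Invalid: d/dx[G] - f = 1, which is not 0.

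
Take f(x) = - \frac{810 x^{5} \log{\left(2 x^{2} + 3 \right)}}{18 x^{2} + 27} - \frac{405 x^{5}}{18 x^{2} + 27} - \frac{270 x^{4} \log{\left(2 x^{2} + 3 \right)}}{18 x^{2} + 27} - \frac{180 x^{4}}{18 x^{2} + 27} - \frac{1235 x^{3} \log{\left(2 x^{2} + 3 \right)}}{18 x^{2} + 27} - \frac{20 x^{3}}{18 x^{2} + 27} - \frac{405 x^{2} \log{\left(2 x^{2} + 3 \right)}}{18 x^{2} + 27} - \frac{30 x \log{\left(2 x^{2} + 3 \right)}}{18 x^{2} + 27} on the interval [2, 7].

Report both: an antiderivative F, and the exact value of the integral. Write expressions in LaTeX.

Antiderivative: F(x) = - \frac{45 x^{4} \log{\left(2 x^{2} + 3 \right)}}{4} - 5 x^{3} \log{\left(2 x^{2} + 3 \right)} - \frac{5 x^{2} \log{\left(2 x^{2} + 3 \right)}}{9}; value = - \frac{1035125 \log{\left(101 \right)}}{36} + \frac{2000 \log{\left(11 \right)}}{9}

Recognize the product-rule pattern: f = u'v + uv' with u = - \frac{5 \left(- 3 x^{2} - \frac{2 x}{3}\right)^{2}}{4}, v = \log{\left(2 x^{2} + 3 \right)}, so integration by parts undoes it.
F(x) = - \frac{45 x^{4} \log{\left(2 x^{2} + 3 \right)}}{4} - 5 x^{3} \log{\left(2 x^{2} + 3 \right)} - \frac{5 x^{2} \log{\left(2 x^{2} + 3 \right)}}{9} is an antiderivative of f.
Check: d/dx[- \frac{45 x^{4} \log{\left(2 x^{2} + 3 \right)}}{4} - 5 x^{3} \log{\left(2 x^{2} + 3 \right)} - \frac{5 x^{2} \log{\left(2 x^{2} + 3 \right)}}{9}] = \frac{- 810 x^{5} \log{\left(2 x^{2} + 3 \right)} - 405 x^{5} - 270 x^{4} \log{\left(2 x^{2} + 3 \right)} - 180 x^{4} - 1235 x^{3} \log{\left(2 x^{2} + 3 \right)} - 20 x^{3} - 405 x^{2} \log{\left(2 x^{2} + 3 \right)} - 30 x \log{\left(2 x^{2} + 3 \right)}}{18 x^{2} + 27}, which equals f(x).
F(7) = - \frac{1035125 \log{\left(101 \right)}}{36}; F(2) = - \frac{2000 \log{\left(11 \right)}}{9}.
Integral = F(7) - F(2) = - \frac{1035125 \log{\left(101 \right)}}{36} + \frac{2000 \log{\left(11 \right)}}{9}.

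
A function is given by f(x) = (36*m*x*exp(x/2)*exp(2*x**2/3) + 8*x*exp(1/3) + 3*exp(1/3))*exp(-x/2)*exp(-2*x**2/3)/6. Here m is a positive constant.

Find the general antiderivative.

A first test for any F(x): its x-derivative must equal f(x) identically.
Check: d/dx[3*m*x**2 - exp(1/3)*exp(-x/2)*exp(-2*x**2/3)] = (36*m*x*exp(x/2)*exp(2*x**2/3) + 8*x*exp(1/3) + 3*exp(1/3))*exp(-x/2)*exp(-2*x**2/3)/6 = f(x).

F(x) = 3*m*x**2 - exp(1/3)*exp(-x/2)*exp(-2*x**2/3) + C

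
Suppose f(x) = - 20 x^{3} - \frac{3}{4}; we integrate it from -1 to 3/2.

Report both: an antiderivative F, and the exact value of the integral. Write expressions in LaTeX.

Whatever form F(x) takes, F'(x) = f(x) is non-negotiable.
F(x) = \frac{x \left(- 20 x^{3} - 3\right)}{4} is an antiderivative of f.
Check: d/dx[\frac{x \left(- 20 x^{3} - 3\right)}{4}] = - 20 x^{3} - \frac{3}{4} = f(x).
F(3/2) = - \frac{423}{16}; F(-1) = - \frac{17}{4}.
Integral = F(3/2) - F(-1) = - \frac{355}{16}.

Antiderivative: F(x) = \frac{x \left(- 20 x^{3} - 3\right)}{4}; value = - \frac{355}{16}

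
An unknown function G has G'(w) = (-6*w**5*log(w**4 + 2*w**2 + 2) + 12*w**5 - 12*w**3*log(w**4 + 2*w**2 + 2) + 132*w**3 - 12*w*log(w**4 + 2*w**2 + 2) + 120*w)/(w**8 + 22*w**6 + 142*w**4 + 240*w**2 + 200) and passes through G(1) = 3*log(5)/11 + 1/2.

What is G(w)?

G(w) = (w**2 + 6*log(w**4 + 2*w**2 + 2) + 10)/(2*(w**2 + 10))

G'(w) has the shape u'v + uv' for u = 3/(2*(w**2/2 + 5)) and v = log(w**4 + 2*w**2 + 2) — it is the derivative of the product u*v.
A general antiderivative is 3*log(w**4 + 2*w**2 + 2)/(2*(w**2/2 + 5)) + C.
The condition gives C = 3*log(5)/11 + 1/2 - (3*log(5)/11) = 1/2.
So G(w) = (w**2 + 6*log(w**4 + 2*w**2 + 2) + 10)/(2*(w**2 + 10)).
Check: d/dw[(w**2 + 6*log(w**4 + 2*w**2 + 2) + 10)/(2*(w**2 + 10))] = (-6*w**5*log(w**4 + 2*w**2 + 2) + 12*w**5 - 12*w**3*log(w**4 + 2*w**2 + 2) + 132*w**3 - 12*w*log(w**4 + 2*w**2 + 2) + 120*w)/(w**8 + 22*w**6 + 142*w**4 + 240*w**2 + 200) = G'(w).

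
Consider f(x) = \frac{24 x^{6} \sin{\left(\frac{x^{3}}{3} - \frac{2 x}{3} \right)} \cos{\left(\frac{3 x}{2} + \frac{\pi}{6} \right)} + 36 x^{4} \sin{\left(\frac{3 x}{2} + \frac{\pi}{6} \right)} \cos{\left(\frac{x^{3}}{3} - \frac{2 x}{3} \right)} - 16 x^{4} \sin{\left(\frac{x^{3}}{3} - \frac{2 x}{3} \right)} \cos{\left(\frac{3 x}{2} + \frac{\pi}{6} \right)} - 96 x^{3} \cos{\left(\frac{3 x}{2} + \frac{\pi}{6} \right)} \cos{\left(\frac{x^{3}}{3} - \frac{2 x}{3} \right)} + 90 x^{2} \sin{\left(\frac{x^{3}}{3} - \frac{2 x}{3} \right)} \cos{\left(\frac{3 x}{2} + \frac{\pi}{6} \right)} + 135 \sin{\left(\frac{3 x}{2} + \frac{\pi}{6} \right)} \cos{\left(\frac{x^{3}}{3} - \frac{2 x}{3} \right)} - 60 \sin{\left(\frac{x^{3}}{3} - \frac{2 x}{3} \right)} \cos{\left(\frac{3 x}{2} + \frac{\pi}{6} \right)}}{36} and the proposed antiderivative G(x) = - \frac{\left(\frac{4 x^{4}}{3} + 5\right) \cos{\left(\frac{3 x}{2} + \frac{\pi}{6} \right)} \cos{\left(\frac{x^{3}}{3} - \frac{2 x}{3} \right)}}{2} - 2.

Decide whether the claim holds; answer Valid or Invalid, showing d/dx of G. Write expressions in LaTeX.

d/dx[G] = \frac{2 x^{6} \sin{\left(\frac{x^{3}}{3} - \frac{2 x}{3} \right)} \cos{\left(\frac{3 x}{2} + \frac{\pi}{6} \right)}}{3} + x^{4} \sin{\left(\frac{3 x}{2} + \frac{\pi}{6} \right)} \cos{\left(\frac{x^{3}}{3} - \frac{2 x}{3} \right)} - \frac{4 x^{4} \sin{\left(\frac{x^{3}}{3} - \frac{2 x}{3} \right)} \cos{\left(\frac{3 x}{2} + \frac{\pi}{6} \right)}}{9} - \frac{8 x^{3} \cos{\left(\frac{3 x}{2} + \frac{\pi}{6} \right)} \cos{\left(\frac{x^{3}}{3} - \frac{2 x}{3} \right)}}{3} + \frac{5 x^{2} \sin{\left(\frac{x^{3}}{3} - \frac{2 x}{3} \right)} \cos{\left(\frac{3 x}{2} + \frac{\pi}{6} \right)}}{2} + \frac{15 \sin{\left(\frac{3 x}{2} + \frac{\pi}{6} \right)} \cos{\left(\frac{x^{3}}{3} - \frac{2 x}{3} \right)}}{4} - \frac{5 \sin{\left(\frac{x^{3}}{3} - \frac{2 x}{3} \right)} \cos{\left(\frac{3 x}{2} + \frac{\pi}{6} \right)}}{3}
This equals f(x) exactly, so the claim holds.

Valid - differentiating G returns exactly f.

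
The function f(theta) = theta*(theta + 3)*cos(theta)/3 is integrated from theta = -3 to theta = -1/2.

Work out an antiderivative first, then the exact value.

Antiderivative: F(theta) = theta**2*sin(theta)/3 + theta*sin(theta) + 2*theta*cos(theta)/3 - 2*sin(theta)/3 + cos(theta); value = cos(3) - 2*sin(3)/3 + 13*sin(1/2)/12 + 2*cos(1/2)/3

Check any antiderivative F(theta) by computing F'(theta) and comparing it with f(theta).
F(theta) = theta**2*sin(theta)/3 + theta*sin(theta) + 2*theta*cos(theta)/3 - 2*sin(theta)/3 + cos(theta) is an antiderivative of f.
Check: d/dtheta[theta**2*sin(theta)/3 + theta*sin(theta) + 2*theta*cos(theta)/3 - 2*sin(theta)/3 + cos(theta)] = theta**2*cos(theta)/3 + theta*cos(theta), which equals f(theta).
F(-1/2) = 13*sin(1/2)/12 + 2*cos(1/2)/3; F(-3) = 2*sin(3)/3 - cos(3).
Integral = F(-1/2) - F(-3) = cos(3) - 2*sin(3)/3 + 13*sin(1/2)/12 + 2*cos(1/2)/3.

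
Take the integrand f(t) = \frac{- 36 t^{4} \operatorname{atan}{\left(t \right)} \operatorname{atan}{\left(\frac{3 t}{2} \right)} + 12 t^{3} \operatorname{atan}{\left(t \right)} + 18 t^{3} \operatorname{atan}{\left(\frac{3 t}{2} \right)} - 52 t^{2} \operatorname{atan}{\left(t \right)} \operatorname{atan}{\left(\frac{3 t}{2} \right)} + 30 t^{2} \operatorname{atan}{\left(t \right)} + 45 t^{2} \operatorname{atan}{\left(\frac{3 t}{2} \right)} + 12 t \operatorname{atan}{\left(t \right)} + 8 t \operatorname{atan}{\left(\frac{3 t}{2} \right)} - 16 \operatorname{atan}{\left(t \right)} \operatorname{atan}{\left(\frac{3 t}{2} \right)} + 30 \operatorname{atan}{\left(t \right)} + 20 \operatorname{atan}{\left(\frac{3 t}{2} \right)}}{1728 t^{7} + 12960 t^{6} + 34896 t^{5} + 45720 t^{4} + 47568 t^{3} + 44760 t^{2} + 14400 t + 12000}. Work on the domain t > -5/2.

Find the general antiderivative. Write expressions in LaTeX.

For F(t) to be correct the identity F'(t) - f(t) = 0 must hold.
Check: d/dt[\frac{\operatorname{atan}{\left(t \right)} \operatorname{atan}{\left(\frac{3 t}{2} \right)}}{96 t^{2} + 480 t + 600}] = \frac{- 36 t^{4} \operatorname{atan}{\left(t \right)} \operatorname{atan}{\left(\frac{3 t}{2} \right)} + 12 t^{3} \operatorname{atan}{\left(t \right)} + 18 t^{3} \operatorname{atan}{\left(\frac{3 t}{2} \right)} - 52 t^{2} \operatorname{atan}{\left(t \right)} \operatorname{atan}{\left(\frac{3 t}{2} \right)} + 30 t^{2} \operatorname{atan}{\left(t \right)} + 45 t^{2} \operatorname{atan}{\left(\frac{3 t}{2} \right)} + 12 t \operatorname{atan}{\left(t \right)} + 8 t \operatorname{atan}{\left(\frac{3 t}{2} \right)} - 16 \operatorname{atan}{\left(t \right)} \operatorname{atan}{\left(\frac{3 t}{2} \right)} + 30 \operatorname{atan}{\left(t \right)} + 20 \operatorname{atan}{\left(\frac{3 t}{2} \right)}}{1728 t^{7} + 12960 t^{6} + 34896 t^{5} + 45720 t^{4} + 47568 t^{3} + 44760 t^{2} + 14400 t + 12000} = f(t).

F(t) = \frac{\operatorname{atan}{\left(t \right)} \operatorname{atan}{\left(\frac{3 t}{2} \right)}}{96 t^{2} + 480 t + 600} + C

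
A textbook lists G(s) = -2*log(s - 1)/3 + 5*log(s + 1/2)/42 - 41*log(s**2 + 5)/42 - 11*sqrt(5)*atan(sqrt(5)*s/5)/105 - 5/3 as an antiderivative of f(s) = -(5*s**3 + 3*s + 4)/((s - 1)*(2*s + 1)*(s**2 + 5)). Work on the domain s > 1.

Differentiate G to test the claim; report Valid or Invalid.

Valid. The derivative of G reproduces f.

d/ds[G] = (-5*s**3 - 3*s - 4)/(2*s**4 - s**3 + 9*s**2 - 5*s - 5)
This equals f(s) exactly, so the claim holds.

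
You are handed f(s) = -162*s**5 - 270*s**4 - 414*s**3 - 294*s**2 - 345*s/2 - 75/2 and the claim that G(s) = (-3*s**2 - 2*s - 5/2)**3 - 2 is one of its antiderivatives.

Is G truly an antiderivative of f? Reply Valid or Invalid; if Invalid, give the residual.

Valid - the claim checks out under differentiation.

d/ds[G] = -162*s**5 - 270*s**4 - 414*s**3 - 294*s**2 - 345*s/2 - 75/2
This equals f(s) exactly, so the claim holds.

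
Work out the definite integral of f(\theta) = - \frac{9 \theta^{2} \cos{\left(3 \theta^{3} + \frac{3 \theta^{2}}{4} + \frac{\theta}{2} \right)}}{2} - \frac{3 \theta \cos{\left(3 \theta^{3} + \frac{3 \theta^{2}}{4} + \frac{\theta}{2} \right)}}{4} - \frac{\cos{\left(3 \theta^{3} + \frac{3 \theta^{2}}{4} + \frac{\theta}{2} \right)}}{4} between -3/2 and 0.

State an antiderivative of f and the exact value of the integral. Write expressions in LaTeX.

Antiderivative: F(\theta) = - \frac{\sin{\left(3 \theta^{3} + \frac{3 \theta^{2}}{4} + \frac{\theta}{2} \right)}}{2}; value = - \frac{\sin{\left(\frac{147}{16} \right)}}{2}

The substitution u = 3 \theta^{3} + \frac{3 \theta^{2}}{4} + \frac{\theta}{2} works: f is exactly (dF/du)*(du/d\theta) for that inner function.
F(\theta) = - \frac{\sin{\left(3 \theta^{3} + \frac{3 \theta^{2}}{4} + \frac{\theta}{2} \right)}}{2} is an antiderivative of f.
Check: d/d\theta[- \frac{\sin{\left(3 \theta^{3} + \frac{3 \theta^{2}}{4} + \frac{\theta}{2} \right)}}{2}] = - \frac{9 \theta^{2} \cos{\left(3 \theta^{3} + \frac{3 \theta^{2}}{4} + \frac{\theta}{2} \right)}}{2} - \frac{3 \theta \cos{\left(3 \theta^{3} + \frac{3 \theta^{2}}{4} + \frac{\theta}{2} \right)}}{4} - \frac{\cos{\left(3 \theta^{3} + \frac{3 \theta^{2}}{4} + \frac{\theta}{2} \right)}}{4} = f(\theta).
F(0) = 0; F(-3/2) = \frac{\sin{\left(\frac{147}{16} \right)}}{2}.
Integral = F(0) - F(-3/2) = - \frac{\sin{\left(\frac{147}{16} \right)}}{2}.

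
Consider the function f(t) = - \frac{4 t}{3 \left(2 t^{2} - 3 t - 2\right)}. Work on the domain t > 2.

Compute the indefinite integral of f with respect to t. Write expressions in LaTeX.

Factor the denominator (3 \left(t - 2\right) \left(2 t + 1\right)) and decompose: f = - \frac{4}{15 \left(2 t + 1\right)} - \frac{8}{15 \left(t - 2\right)}; each piece integrates to a log, atan, or power term.
Check: d/dt[- \frac{2 \left(4 \log{\left(t - 2 \right)} + \log{\left(t + \frac{1}{2} \right)}\right)}{15}] = - \frac{4 t}{6 t^{2} - 9 t - 6}, which equals f(t).

F(t) = - \frac{2 \left(4 \log{\left(t - 2 \right)} + \log{\left(t + \frac{1}{2} \right)}\right)}{15} + C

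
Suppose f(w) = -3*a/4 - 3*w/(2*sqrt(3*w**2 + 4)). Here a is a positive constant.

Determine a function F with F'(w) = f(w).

Since d/dw undoes antidifferentiation here, F'(w) = f(w) is required of F(w).
Check: d/dw[-3*a*w/4 - sqrt(3*w**2 + 4)/2] = (-3*a*sqrt(3*w**2 + 4) - 6*w)/(4*sqrt(3*w**2 + 4)), which equals f(w).

An antiderivative is F(w) = -3*a*w/4 - sqrt(3*w**2 + 4)/2.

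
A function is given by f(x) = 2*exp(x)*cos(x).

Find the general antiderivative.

F(x) = exp(x)*sin(x) + exp(x)*cos(x) + C

An antiderivative F(x) passes only if d/dx[F] lands on f(x) exactly.
Check: d/dx[exp(x)*sin(x) + exp(x)*cos(x)] = 2*exp(x)*cos(x) = f(x).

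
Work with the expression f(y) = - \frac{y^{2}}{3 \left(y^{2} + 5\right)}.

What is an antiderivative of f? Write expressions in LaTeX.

An antiderivative is F(y) = - \frac{y}{3} + \frac{\sqrt{5} \operatorname{atan}{\left(\frac{\sqrt{5} y}{5} \right)}}{3}.

Since d/dy undoes antidifferentiation here, F'(y) = f(y) is required of F(y).
Check: d/dy[- \frac{y}{3} + \frac{\sqrt{5} \operatorname{atan}{\left(\frac{\sqrt{5} y}{5} \right)}}{3}] = - \frac{y^{2}}{3 y^{2} + 15}, which equals f(y).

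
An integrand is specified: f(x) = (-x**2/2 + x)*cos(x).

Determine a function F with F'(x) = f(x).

An antiderivative is F(x) = -(x**2*sin(x) - 2*x*sin(x) + 2*x*cos(x) - 2*sin(x) - 2*cos(x))/2.

Recover f(x) by differentiating a candidate F(x); any mismatch rules it out.
Check: d/dx[-(x**2*sin(x) - 2*x*sin(x) + 2*x*cos(x) - 2*sin(x) - 2*cos(x))/2] = -x**2*cos(x)/2 + x*cos(x), which equals f(x).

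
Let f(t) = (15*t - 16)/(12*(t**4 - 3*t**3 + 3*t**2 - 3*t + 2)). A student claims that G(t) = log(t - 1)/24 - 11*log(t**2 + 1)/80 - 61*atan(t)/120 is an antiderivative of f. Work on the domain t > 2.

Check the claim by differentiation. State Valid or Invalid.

d/dt[G] = (-14*t**2 - 14*t + 33)/(60*t**3 - 60*t**2 + 60*t - 60)
d/dt[G] - f(t) = -7/(30*t - 60) != 0.

Invalid: d/dt[G] - f = -7/(30*t - 60), which is not 0.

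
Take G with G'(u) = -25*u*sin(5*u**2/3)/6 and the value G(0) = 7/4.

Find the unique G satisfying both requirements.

G'(u) matches the chain-rule pattern g'(h)*h' with inner function h(u) = 5*u**2/3; substituting w = h(u) collapses the integral.
A general antiderivative is 5*cos(5*u**2/3)/4 + C.
The condition gives C = 7/4 - (5/4) = 1/2.
So G(u) = 5*cos(5*u**2/3)/4 + 1/2.
Check: d/du[5*cos(5*u**2/3)/4 + 1/2] = -25*u*sin(5*u**2/3)/6 = G'(u).

G(u) = 5*cos(5*u**2/3)/4 + 1/2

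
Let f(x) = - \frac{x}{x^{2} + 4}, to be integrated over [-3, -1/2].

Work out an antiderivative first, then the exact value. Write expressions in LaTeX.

f matches the chain-rule pattern g'(h)*h' with inner function h(x) = \frac{3 x^{2}}{2} + 6; substituting u = h(x) collapses the integral.
F(x) = - \frac{\log{\left(\frac{3 x^{2}}{2} + 6 \right)}}{2} is an antiderivative of f.
Check: d/dx[- \frac{\log{\left(\frac{3 x^{2}}{2} + 6 \right)}}{2}] = - \frac{x}{x^{2} + 4} = f(x).
F(-1/2) = - \frac{\log{\left(\frac{51}{8} \right)}}{2}; F(-3) = - \frac{\log{\left(\frac{39}{2} \right)}}{2}.
Integral = F(-1/2) - F(-3) = - \frac{\log{\left(\frac{51}{8} \right)}}{2} + \frac{\log{\left(\frac{39}{2} \right)}}{2}.

Antiderivative: F(x) = - \frac{\log{\left(\frac{3 x^{2}}{2} + 6 \right)}}{2}; value = - \frac{\log{\left(\frac{51}{8} \right)}}{2} + \frac{\log{\left(\frac{39}{2} \right)}}{2}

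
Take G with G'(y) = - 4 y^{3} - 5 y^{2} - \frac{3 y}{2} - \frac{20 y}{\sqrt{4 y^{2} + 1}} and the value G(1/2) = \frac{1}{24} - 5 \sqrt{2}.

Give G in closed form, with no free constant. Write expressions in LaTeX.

G(y) = - y^{4} - \frac{5 y^{3}}{3} - \frac{3 y^{2}}{4} - 5 \sqrt{4 y^{2} + 1} + \frac{1}{2}

The integrand splits into summands that can be handled one at a time.
A general antiderivative is - y^{4} - \frac{5 y^{3}}{3} - \frac{3 y^{2}}{4} - 5 \sqrt{4 y^{2} + 1} + C.
The condition gives C = \frac{1}{24} - 5 \sqrt{2} - (- 5 \sqrt{2} - \frac{11}{24}) = \frac{1}{2}.
So G(y) = - y^{4} - \frac{5 y^{3}}{3} - \frac{3 y^{2}}{4} - 5 \sqrt{4 y^{2} + 1} + \frac{1}{2}.
Check: d/dy[- y^{4} - \frac{5 y^{3}}{3} - \frac{3 y^{2}}{4} - 5 \sqrt{4 y^{2} + 1} + \frac{1}{2}] = \frac{- 8 y^{3} \sqrt{4 y^{2} + 1} - 10 y^{2} \sqrt{4 y^{2} + 1} - 3 y \sqrt{4 y^{2} + 1} - 40 y}{2 \sqrt{4 y^{2} + 1}}, which equals G'(y).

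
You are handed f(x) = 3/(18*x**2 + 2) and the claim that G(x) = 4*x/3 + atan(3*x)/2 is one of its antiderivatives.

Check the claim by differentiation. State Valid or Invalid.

d/dx[G] = (72*x**2 + 17)/(54*x**2 + 6)
d/dx[G] - f(x) = 4/3 != 0.

Invalid: d/dx[G] - f = 4/3, which is not 0.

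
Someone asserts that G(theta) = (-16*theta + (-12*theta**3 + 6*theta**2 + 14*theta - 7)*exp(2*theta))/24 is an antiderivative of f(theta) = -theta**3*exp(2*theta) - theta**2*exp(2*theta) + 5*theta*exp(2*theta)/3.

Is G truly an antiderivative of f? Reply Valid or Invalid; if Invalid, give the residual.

Invalid: d/dtheta[G] - f = -2/3, which is not 0.

d/dtheta[G] = -theta**3*exp(2*theta) - theta**2*exp(2*theta) + 5*theta*exp(2*theta)/3 - 2/3
d/dtheta[G] - f(theta) = -2/3 != 0.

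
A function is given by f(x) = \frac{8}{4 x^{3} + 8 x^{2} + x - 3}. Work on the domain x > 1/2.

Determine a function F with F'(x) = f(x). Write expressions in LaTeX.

The denominator factors as \left(x + 1\right) \left(2 x - 1\right) \left(2 x + 3\right); partial fractions split f into directly integrable pieces: \frac{4}{2 x + 3} + \frac{4}{3 \left(2 x - 1\right)} - \frac{8}{3 \left(x + 1\right)}.
Check: d/dx[\frac{2 \left(\log{\left(x - \frac{1}{2} \right)} - 4 \log{\left(x + 1 \right)} + 3 \log{\left(x + \frac{3}{2} \right)}\right)}{3}] = \frac{8}{4 x^{3} + 8 x^{2} + x - 3} = f(x).

An antiderivative is F(x) = \frac{2 \left(\log{\left(x - \frac{1}{2} \right)} - 4 \log{\left(x + 1 \right)} + 3 \log{\left(x + \frac{3}{2} \right)}\right)}{3}.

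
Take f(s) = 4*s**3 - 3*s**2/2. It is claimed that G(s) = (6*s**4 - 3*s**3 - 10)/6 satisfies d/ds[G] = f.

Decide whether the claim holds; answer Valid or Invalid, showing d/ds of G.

Valid. The derivative of G reproduces f.

d/ds[G] = 4*s**3 - 3*s**2/2
This equals f(s) exactly, so the claim holds.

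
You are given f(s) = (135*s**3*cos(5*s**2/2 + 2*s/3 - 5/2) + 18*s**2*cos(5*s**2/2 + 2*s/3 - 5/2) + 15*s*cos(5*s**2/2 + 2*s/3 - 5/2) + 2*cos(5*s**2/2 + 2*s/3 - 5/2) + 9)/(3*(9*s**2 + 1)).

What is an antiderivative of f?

An antiderivative is F(s) = sin(5*s**2/2 + 2*s/3 - 5/2) + atan(3*s).

Check any antiderivative F(s) by computing F'(s) and comparing it with f(s).
Check: d/ds[sin(5*s**2/2 + 2*s/3 - 5/2) + atan(3*s)] = (135*s**3*cos(5*s**2/2 + 2*s/3 - 5/2) + 18*s**2*cos(5*s**2/2 + 2*s/3 - 5/2) + 15*s*cos(5*s**2/2 + 2*s/3 - 5/2) + 2*cos(5*s**2/2 + 2*s/3 - 5/2) + 9)/(27*s**2 + 3), which equals f(s).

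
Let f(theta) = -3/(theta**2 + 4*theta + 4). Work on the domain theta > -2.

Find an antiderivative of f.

An antiderivative is F(theta) = 3/(theta + 2).

An antiderivative F(theta) passes only if d/dtheta[F] lands on f(theta) exactly.
Check: d/dtheta[3/(theta + 2)] = -3/(theta**2 + 4*theta + 4) = f(theta).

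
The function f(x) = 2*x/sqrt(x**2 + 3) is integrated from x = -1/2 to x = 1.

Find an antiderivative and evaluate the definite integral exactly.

Antiderivative: F(x) = 2*sqrt(x**2 + 3); value = 4 - sqrt(13)

f matches the chain-rule pattern g'(h)*h' with inner function h(x) = x**2 + 3; substituting u = h(x) collapses the integral.
F(x) = 2*sqrt(x**2 + 3) is an antiderivative of f.
Check: d/dx[2*sqrt(x**2 + 3)] = 2*x/sqrt(x**2 + 3) = f(x).
F(1) = 4; F(-1/2) = sqrt(13).
Integral = F(1) - F(-1/2) = 4 - sqrt(13).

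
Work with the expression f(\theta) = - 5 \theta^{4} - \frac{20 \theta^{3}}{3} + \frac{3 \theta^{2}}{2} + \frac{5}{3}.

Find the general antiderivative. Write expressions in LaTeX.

F(\theta) = - \theta^{5} - \frac{5 \theta^{4}}{3} + \frac{\theta^{3}}{2} + \frac{5 \theta}{3} + C

Integrate term by term and add the pieces.
Check: d/d\theta[- \theta^{5} - \frac{5 \theta^{4}}{3} + \frac{\theta^{3}}{2} + \frac{5 \theta}{3}] = - 5 \theta^{4} - \frac{20 \theta^{3}}{3} + \frac{3 \theta^{2}}{2} + \frac{5}{3} = f(\theta).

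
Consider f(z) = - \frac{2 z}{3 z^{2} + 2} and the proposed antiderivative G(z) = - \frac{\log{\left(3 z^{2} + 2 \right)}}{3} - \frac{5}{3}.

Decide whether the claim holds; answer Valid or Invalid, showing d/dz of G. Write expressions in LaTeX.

Valid: G'(z) = f(z).

d/dz[G] = - \frac{2 z}{3 z^{2} + 2}
This equals f(z) exactly, so the claim holds.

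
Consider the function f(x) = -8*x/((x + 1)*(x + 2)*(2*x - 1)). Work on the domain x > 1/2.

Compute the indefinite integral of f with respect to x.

Factor the denominator ((x + 1)*(x + 2)*(2*x - 1)) and decompose: f = -16/(15*(2*x - 1)) + 16/(5*(x + 2)) - 8/(3*(x + 1)); each piece integrates to a log, atan, or power term.
Check: d/dx[-8*log(x - 1/2)/15 - 8*log(x + 1)/3 + 16*log(x + 2)/5] = -8*x/(2*x**3 + 5*x**2 + x - 2), which equals f(x).

F(x) = -8*log(x - 1/2)/15 - 8*log(x + 1)/3 + 16*log(x + 2)/5 + C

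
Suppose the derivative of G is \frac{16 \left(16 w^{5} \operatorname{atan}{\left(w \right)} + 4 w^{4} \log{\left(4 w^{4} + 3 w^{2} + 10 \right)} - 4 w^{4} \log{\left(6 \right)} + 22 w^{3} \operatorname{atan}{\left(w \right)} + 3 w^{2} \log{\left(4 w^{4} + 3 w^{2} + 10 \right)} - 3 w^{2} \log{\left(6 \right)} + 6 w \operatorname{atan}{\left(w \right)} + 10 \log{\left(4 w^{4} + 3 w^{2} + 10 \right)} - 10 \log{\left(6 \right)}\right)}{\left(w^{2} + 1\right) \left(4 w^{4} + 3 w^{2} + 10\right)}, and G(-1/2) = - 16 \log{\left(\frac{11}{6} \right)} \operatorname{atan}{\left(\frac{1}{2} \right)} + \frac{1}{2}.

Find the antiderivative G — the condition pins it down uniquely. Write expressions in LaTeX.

Recognize the product-rule pattern: G'(w) = u'v + uv' with u = 16 \operatorname{atan}{\left(w \right)}, v = \log{\left(\frac{2 w^{4}}{3} + \frac{w^{2}}{2} + \frac{5}{3} \right)}, so integration by parts undoes it.
A general antiderivative is 16 \log{\left(\frac{2 w^{4}}{3} + \frac{w^{2}}{2} + \frac{5}{3} \right)} \operatorname{atan}{\left(w \right)} + C.
The condition gives C = - 16 \log{\left(\frac{11}{6} \right)} \operatorname{atan}{\left(\frac{1}{2} \right)} + \frac{1}{2} - (- 16 \log{\left(\frac{11}{6} \right)} \operatorname{atan}{\left(\frac{1}{2} \right)}) = \frac{1}{2}.
So G(w) = 16 \log{\left(4 w^{4} + 3 w^{2} + 10 \right)} \operatorname{atan}{\left(w \right)} - 16 \log{\left(6 \right)} \operatorname{atan}{\left(w \right)} + \frac{1}{2}.
Check: d/dw[16 \log{\left(4 w^{4} + 3 w^{2} + 10 \right)} \operatorname{atan}{\left(w \right)} - 16 \log{\left(6 \right)} \operatorname{atan}{\left(w \right)} + \frac{1}{2}] = \frac{256 w^{5} \operatorname{atan}{\left(w \right)} + 64 w^{4} \log{\left(4 w^{4} + 3 w^{2} + 10 \right)} - 64 w^{4} \log{\left(6 \right)} + 352 w^{3} \operatorname{atan}{\left(w \right)} + 48 w^{2} \log{\left(4 w^{4} + 3 w^{2} + 10 \right)} - 48 w^{2} \log{\left(6 \right)} + 96 w \operatorname{atan}{\left(w \right)} + 160 \log{\left(4 w^{4} + 3 w^{2} + 10 \right)} - 160 \log{\left(6 \right)}}{4 w^{6} + 7 w^{4} + 13 w^{2} + 10}, which equals G'(w).

G(w) = 16 \log{\left(4 w^{4} + 3 w^{2} + 10 \right)} \operatorname{atan}{\left(w \right)} - 16 \log{\left(6 \right)} \operatorname{atan}{\left(w \right)} + \frac{1}{2}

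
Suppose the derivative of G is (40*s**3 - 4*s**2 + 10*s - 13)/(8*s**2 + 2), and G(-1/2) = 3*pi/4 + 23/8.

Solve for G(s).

A candidate passes only if d/ds[G] lands on the given G'(s) exactly.
A general antiderivative is 5*s**2/2 - s/2 - 3*atan(2*s) + C.
The condition gives C = 3*pi/4 + 23/8 - (7/8 + 3*pi/4) = 2.
So G(s) = 5*s**2/2 - s/2 - 3*atan(2*s) + 2.
Check: d/ds[5*s**2/2 - s/2 - 3*atan(2*s) + 2] = (40*s**3 - 4*s**2 + 10*s - 13)/(8*s**2 + 2) = G'(s).

G(s) = 5*s**2/2 - s/2 - 3*atan(2*s) + 2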